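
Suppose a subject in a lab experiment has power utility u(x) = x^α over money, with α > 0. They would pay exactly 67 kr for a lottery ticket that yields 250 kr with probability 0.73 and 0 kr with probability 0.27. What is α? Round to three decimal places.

EU(lottery) = 0.73·250^α + 0.27·0 = 0.73·250^α.
Indifference: 67^α = 0.73·250^α, so (67/250)^α = 0.73.
Take logs: α = ln 0.73 / ln(67/250) ≈ 0.23900.

α ≈ 0.239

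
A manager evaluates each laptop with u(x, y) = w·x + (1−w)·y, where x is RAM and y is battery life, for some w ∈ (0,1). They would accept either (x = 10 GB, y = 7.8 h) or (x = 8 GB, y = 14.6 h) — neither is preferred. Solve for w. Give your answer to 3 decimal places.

w = 0.773

Indifference: w·10 + (1−w)·7.8 = w·8 + (1−w)·14.6.
Rearranging, 2·w − 6.8·(1−w) = 0.
The marginal rate of substitution is 6.8/2, so w = 6.8/(2+6.8) = 0.773.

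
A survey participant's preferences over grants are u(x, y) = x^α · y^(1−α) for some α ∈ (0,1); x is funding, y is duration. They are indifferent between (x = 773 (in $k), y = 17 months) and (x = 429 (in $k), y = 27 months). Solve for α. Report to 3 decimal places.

Set the two utilities equal: 773^α·17^(1−α) = 429^α·27^(1−α).
Taking logs: α·ln 773 + (1−α)·ln 17 = α·ln 429 + (1−α)·ln 27, i.e. α·0.588822 = (1−α)·0.462624.
So α/(1−α) = (0.462624)/(0.588822) = 0.785677, and α = 0.785677/1.785677 ≈ 0.440.

α ≈ 0.440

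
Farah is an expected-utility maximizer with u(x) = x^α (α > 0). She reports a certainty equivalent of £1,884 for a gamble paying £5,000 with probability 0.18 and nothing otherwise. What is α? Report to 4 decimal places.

Since u(0) = 0, the lottery's EU is 0.18·5000^α.
Equating: 1884^α = 0.18·5000^α, i.e. 0.3768^α = 0.18.
α = ln(0.18) / ln(1884/5000) = -1.7147984/-0.9760407 ≈ 1.7569.

α ≈ 1.7569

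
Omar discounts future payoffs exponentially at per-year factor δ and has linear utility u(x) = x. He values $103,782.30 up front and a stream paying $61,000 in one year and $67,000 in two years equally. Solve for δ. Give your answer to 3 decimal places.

Present value of the stream is 61000·δ + 67000·δ². Indifference gives 61000δ + 67000δ² = 103782.30.
That is, 67000δ² + 61000δ − 103782.30 = 0, a quadratic in δ.
By the quadratic formula (taking the positive root), δ = (−61000 + √31534656400.00) / 134000 ≈ 0.870.

δ ≈ 0.870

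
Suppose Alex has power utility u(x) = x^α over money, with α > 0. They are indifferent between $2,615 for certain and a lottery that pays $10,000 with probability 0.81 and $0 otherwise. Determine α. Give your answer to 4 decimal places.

The lottery's expected utility is 0.81·u(10000) + 0.19·u(0) = 0.81·10000^α (since u(0) = 0 for α > 0).
Indifference: 2615^α = 0.81·10000^α, so (2615/10000)^α = 0.81.
α = ln(0.81) / ln(2615/10000) = -0.2107210/-1.3413210 ≈ 0.1571.

α ≈ 0.1571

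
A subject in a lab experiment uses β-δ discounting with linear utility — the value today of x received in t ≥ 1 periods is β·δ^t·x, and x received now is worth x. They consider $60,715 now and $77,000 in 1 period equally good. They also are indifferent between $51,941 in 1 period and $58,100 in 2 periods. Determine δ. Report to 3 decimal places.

From the later pair, β·δ^1·51941 = β·δ^2·58100; dividing through, δ = 51941/58100 = 0.89399.

δ ≈ 0.894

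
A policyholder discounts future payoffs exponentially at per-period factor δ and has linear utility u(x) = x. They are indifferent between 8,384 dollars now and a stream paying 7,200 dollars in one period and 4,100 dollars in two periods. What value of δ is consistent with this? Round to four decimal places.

The stream is worth 7200δ + 4100δ² today, so 7200δ + 4100δ² = 8384.
So 4100δ² + 7200δ − 8384 = 0.
By the quadratic formula (taking the positive root), δ = (−7200 + √189337600.00) / 8200 ≈ 0.8000.

δ ≈ 0.8000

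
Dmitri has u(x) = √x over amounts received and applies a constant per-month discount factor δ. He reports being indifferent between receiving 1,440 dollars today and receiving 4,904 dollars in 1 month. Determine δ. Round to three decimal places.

δ ≈ 0.542

The payoff in 1 month is discounted by δ, so u(1440) = δ·u(4904) and δ = u(1440)/u(4904).
With u(x) = √x: δ = √1440/√4904 = √(1440/4904) = 0.54188.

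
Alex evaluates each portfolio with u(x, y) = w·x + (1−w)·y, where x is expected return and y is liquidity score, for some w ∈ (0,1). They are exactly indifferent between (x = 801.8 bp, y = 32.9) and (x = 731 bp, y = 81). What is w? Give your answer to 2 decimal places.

w = 0.40

Indifference: w·801.8 + (1−w)·32.9 = w·731 + (1−w)·81.
Collecting terms: w·70.8 = (1−w)·48.1.
So w/(1−w) = 48.1/70.8 = 0.6794, giving w = 48.1/(70.8+48.1) = 0.40.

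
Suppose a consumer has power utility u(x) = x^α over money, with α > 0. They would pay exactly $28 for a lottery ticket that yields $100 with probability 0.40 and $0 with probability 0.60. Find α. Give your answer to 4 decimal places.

α ≈ 0.7198

The lottery's expected utility is 0.40·u(100) + 0.60·u(0) = 0.40·100^α (since u(0) = 0 for α > 0).
Indifference: 28^α = 0.40·100^α, so (28/100)^α = 0.40.
Taking logs: α·ln(28/100) = ln(0.40), so α = -0.9162907 / -1.2729657 ≈ 0.7198.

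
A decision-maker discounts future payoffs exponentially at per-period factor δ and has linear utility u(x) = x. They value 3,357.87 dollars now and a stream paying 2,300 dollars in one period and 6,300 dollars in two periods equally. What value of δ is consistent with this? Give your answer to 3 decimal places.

δ ≈ 0.570

The stream is worth 2300δ + 6300δ² today, so 2300δ + 6300δ² = 3357.87.
That is, 6300δ² + 2300δ − 3357.87 = 0, a quadratic in δ.
The positive root is δ = [−2300 + √(2300² + 4·6300·3357.87)] / (2·6300) = (−2300 + 9482.000)/12600 ≈ 0.570.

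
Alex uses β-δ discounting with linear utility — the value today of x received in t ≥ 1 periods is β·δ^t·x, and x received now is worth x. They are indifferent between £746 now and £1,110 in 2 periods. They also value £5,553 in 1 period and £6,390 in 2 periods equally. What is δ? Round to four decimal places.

δ ≈ 0.8690

The second indifference involves only future payoffs, so β cancels: β·δ^1·5553 = β·δ^2·6390, giving δ = 5553/6390 = 0.86901.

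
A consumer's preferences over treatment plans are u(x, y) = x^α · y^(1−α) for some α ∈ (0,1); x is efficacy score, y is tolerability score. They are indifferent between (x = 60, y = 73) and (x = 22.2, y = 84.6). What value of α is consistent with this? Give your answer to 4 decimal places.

α ≈ 0.1292

Indifference: 60^α · 73^(1−α) = 22.2^α · 84.6^(1−α).
Taking logs: α·ln 60 + (1−α)·ln 73 = α·ln 22.2 + (1−α)·ln 84.6, i.e. α·0.9942523 = (1−α)·0.1474748.
Thus α·(1.1417271) = 0.1474748, so α = 0.1474748/1.1417271 ≈ 0.1292.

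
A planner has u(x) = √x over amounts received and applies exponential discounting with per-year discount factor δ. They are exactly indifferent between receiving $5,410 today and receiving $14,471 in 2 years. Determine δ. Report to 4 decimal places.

δ ≈ 0.7819

Equating discounted utilities: u(5410) = δ^2·u(14471) ⇒ δ^2 = u(5410)/u(14471).
Since u(x) = √x, δ^2 = √(5410/14471) = 0.61143.
So δ = 0.61143^(1/2) ≈ 0.7819.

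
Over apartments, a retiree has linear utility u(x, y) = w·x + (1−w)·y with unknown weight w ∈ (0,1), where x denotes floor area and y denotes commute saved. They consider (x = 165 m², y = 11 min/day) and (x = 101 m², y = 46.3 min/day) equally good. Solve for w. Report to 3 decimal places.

Equating utilities: w·165 + (1−w)·11 = w·101 + (1−w)·46.3.
w·(165−101) = (1−w)·(46.3−11), i.e. w·64 = (1−w)·35.3.
So w/(1−w) = 35.3/64 = 0.5516, giving w = 35.3/(64+35.3) = 0.355.

w = 0.355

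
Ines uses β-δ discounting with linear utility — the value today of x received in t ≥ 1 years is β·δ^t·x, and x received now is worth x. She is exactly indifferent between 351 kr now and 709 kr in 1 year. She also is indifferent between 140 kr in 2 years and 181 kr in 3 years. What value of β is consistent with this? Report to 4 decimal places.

The second indifference involves only future payoffs, so β cancels: β·δ^2·140 = β·δ^3·181, giving δ = 140/181 = 0.77348.
Substituting δ into 351 = β·δ·709: β = 351/(548.398) ≈ 0.6400.

β ≈ 0.6400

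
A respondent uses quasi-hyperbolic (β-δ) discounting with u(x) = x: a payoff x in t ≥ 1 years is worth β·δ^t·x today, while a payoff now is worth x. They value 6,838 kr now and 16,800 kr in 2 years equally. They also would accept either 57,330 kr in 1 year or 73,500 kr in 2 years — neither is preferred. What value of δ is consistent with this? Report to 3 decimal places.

δ ≈ 0.780

From the later pair, β·δ^1·57330 = β·δ^2·73500; dividing through, δ = 57330/73500 = 0.78000.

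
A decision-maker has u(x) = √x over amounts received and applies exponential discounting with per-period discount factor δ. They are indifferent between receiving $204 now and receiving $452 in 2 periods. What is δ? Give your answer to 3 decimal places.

Indifference means u(204) = δ^2 · u(452), so δ^2 = u(204)/u(452).
Since u(x) = √x, δ^2 = √(204/452) = 0.67181.
Taking the square root: δ = 0.67181^(1/2) ≈ 0.820.

δ ≈ 0.820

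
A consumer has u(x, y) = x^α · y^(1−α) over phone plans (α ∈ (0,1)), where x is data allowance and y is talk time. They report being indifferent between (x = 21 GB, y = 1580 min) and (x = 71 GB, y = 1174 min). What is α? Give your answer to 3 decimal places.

α ≈ 0.196

Indifference: 21^α · 1580^(1−α) = 71^α · 1174^(1−α).
Taking logs: α·ln 21 + (1−α)·ln 1580 = α·ln 71 + (1−α)·ln 1174, i.e. α·-1.218157 = (1−α)·-0.297008.
So α/(1−α) = (-0.297008)/(-1.218157) = 0.243818, and α = 0.243818/1.243818 ≈ 0.196.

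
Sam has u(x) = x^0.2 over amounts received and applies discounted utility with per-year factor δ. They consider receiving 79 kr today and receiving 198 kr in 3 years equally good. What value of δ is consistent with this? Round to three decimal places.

Indifference means u(79) = δ^3 · u(198), so δ^3 = u(79)/u(198).
With u(x) = x^0.2: δ^3 = 79^0.2/198^0.2 = (79/198)^0.2 = 0.83213.
Hence δ = (0.83213)^(1/3) = 0.94058.

δ ≈ 0.941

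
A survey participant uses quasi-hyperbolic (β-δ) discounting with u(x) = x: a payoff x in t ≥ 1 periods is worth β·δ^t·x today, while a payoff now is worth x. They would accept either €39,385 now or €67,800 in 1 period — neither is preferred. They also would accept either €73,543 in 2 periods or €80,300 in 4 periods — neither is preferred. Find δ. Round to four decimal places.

Both payoffs in the second observation are in the future, so β drops out: δ^2·73543 = δ^4·80300 ⇒ δ^2 = 73543/80300 = 0.91585, so δ = 0.95700.

δ ≈ 0.9570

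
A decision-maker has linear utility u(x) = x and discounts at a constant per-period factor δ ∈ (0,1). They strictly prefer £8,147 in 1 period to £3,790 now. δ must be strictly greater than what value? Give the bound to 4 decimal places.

δ > 0.4652

The preference means 3790 < δ·8147.
Dividing through by 8147 gives δ > 0.46520.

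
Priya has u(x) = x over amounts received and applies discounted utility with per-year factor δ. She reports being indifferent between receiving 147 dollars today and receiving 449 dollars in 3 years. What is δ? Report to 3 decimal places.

Equating discounted utilities: u(147) = δ^3·u(449) ⇒ δ^3 = u(147)/u(449).
With u(x) = x: δ^3 = 147/449 = 0.32739.
Taking the cube root: δ = 0.32739^(1/3) ≈ 0.689.

δ ≈ 0.689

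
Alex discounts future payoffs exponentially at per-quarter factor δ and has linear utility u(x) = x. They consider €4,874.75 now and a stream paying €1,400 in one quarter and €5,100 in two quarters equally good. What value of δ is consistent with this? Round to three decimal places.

δ ≈ 0.850

Present value of the stream is 1400·δ + 5100·δ². Indifference gives 1400δ + 5100δ² = 4874.75.
That is, 5100δ² + 1400δ − 4874.75 = 0, a quadratic in δ.
By the quadratic formula (taking the positive root), δ = (−1400 + √101404900.00) / 10200 ≈ 0.850.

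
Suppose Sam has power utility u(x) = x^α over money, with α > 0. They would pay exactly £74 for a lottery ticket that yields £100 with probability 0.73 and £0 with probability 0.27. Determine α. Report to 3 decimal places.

α ≈ 1.045

Since u(0) = 0, the lottery's EU is 0.73·100^α.
Indifference: 74^α = 0.73·100^α, so (74/100)^α = 0.73.
Taking logs: α·ln(74/100) = ln(0.73), so α = -0.314711 / -0.301105 ≈ 1.045.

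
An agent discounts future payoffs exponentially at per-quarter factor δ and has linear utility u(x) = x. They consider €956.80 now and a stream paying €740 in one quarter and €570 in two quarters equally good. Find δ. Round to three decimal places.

Equating present values: 956.80 = 740δ + 570δ².
Rearranged: 570δ² + 740δ − 956.80 = 0.
By the quadratic formula (taking the positive root), δ = (−740 + √2729104.00) / 1140 ≈ 0.800.

δ ≈ 0.800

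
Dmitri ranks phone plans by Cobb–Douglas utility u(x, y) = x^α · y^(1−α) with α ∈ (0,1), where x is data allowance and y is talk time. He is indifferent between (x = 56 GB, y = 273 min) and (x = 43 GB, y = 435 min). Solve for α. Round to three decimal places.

α ≈ 0.638

Indifference: 56^α · 273^(1−α) = 43^α · 435^(1−α).
Rearrange to (56/43)^α = (435/273)^(1−α) and take logs: α·0.264152 = (1−α)·0.465874.
So α/(1−α) = (0.465874)/(0.264152) = 1.763659, and α = 1.763659/2.763659 ≈ 0.638.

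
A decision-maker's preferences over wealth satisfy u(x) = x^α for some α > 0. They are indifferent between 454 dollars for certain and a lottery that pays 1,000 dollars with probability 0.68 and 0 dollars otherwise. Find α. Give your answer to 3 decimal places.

The lottery's expected utility is 0.68·u(1000) + 0.32·u(0) = 0.68·1000^α (since u(0) = 0 for α > 0).
Indifference: 454^α = 0.68·1000^α, so (454/1000)^α = 0.68.
Take logs: α = ln 0.68 / ln(454/1000) ≈ 0.48839.

α ≈ 0.488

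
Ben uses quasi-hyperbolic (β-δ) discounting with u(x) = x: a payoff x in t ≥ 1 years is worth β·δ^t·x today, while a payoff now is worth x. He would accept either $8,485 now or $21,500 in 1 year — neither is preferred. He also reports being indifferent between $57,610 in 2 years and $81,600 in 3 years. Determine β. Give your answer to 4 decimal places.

From the later pair, β·δ^2·57610 = β·δ^3·81600; dividing through, δ = 57610/81600 = 0.70600.
Substituting δ into 8485 = β·δ·21500: β = 8485/(15179.105) ≈ 0.5590.

β ≈ 0.5590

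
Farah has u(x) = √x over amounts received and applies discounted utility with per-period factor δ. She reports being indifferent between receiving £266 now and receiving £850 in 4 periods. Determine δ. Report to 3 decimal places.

The payoff in 4 periods is discounted by δ^4, so u(266) = δ^4·u(850) and δ^4 = u(266)/u(850).
Since u(x) = √x, δ^4 = √(266/850) = 0.55941.
Hence δ = (0.55941)^(1/4) = 0.86483.

δ ≈ 0.865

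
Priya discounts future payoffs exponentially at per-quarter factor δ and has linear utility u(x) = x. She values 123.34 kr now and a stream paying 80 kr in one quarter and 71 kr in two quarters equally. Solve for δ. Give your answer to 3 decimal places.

Equating present values: 123.34 = 80δ + 71δ².
So 71δ² + 80δ − 123.34 = 0.
δ = (−80 + √(80² + 4·71·123.34)) / (2·71) = (−80 + √41428.56) / 142 ≈ 0.870.

δ ≈ 0.870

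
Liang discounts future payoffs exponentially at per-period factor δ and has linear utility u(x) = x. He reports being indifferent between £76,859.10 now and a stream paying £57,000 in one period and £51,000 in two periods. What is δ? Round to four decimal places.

δ ≈ 0.7900

Present value of the stream is 57000·δ + 51000·δ². Indifference gives 57000δ + 51000δ² = 76859.10.
Rearranged: 51000δ² + 57000δ − 76859.10 = 0.
δ = (−57000 + √(57000² + 4·51000·76859.10)) / (2·51000) = (−57000 + √18928256400.00) / 102000 ≈ 0.7900.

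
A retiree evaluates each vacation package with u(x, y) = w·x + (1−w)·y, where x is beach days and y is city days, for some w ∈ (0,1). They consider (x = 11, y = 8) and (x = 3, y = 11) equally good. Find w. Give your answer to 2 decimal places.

Equating utilities: w·11 + (1−w)·8 = w·3 + (1−w)·11.
w·(11−3) = (1−w)·(11−8), i.e. w·8 = (1−w)·3.
The marginal rate of substitution is 3/8, so w = 3/(8+3) = 0.27.

w = 0.27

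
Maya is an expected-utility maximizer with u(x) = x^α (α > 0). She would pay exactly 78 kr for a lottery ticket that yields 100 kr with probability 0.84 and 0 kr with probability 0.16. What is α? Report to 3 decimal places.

α ≈ 0.702

The lottery's expected utility is 0.84·u(100) + 0.16·u(0) = 0.84·100^α (since u(0) = 0 for α > 0).
Equating: 78^α = 0.84·100^α, i.e. 0.7800^α = 0.84.
Take logs: α = ln 0.84 / ln(78/100) ≈ 0.70173.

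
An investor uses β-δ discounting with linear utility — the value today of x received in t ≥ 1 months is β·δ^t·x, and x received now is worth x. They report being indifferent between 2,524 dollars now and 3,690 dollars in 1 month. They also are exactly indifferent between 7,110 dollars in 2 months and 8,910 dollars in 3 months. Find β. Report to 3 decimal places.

The second indifference involves only future payoffs, so β cancels: β·δ^2·7110 = β·δ^3·8910, giving δ = 7110/8910 = 0.79798.
Substituting δ into 2524 = β·δ·3690: β = 2524/(2944.545) ≈ 0.857.

β ≈ 0.857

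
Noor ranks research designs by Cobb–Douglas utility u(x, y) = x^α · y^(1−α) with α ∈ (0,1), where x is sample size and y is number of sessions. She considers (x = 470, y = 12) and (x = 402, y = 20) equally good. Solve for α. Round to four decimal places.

Indifference: 470^α · 12^(1−α) = 402^α · 20^(1−α).
Taking logs: α·ln 470 + (1−α)·ln 12 = α·ln 402 + (1−α)·ln 20, i.e. α·0.1562806 = (1−α)·0.5108256.
With A = 0.1562806 and B = 0.5108256: α·A = (1−α)·B, so α = B/(A+B) = 0.5108256/0.6671062 ≈ 0.7657.

α ≈ 0.7657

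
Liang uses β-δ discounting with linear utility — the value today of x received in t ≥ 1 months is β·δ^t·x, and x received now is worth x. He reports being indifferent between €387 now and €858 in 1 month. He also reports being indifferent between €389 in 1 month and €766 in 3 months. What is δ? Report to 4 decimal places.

Both payoffs in the second observation are in the future, so β drops out: δ^1·389 = δ^3·766 ⇒ δ^2 = 389/766 = 0.50783, so δ = 0.71262.

δ ≈ 0.7126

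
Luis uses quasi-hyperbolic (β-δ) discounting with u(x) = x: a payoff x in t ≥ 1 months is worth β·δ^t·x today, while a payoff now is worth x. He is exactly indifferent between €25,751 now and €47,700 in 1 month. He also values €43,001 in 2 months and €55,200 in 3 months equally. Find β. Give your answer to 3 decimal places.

The second indifference involves only future payoffs, so β cancels: β·δ^2·43001 = β·δ^3·55200, giving δ = 43001/55200 = 0.77900.
The first indifference: 25751 = β·δ·47700, so β = 25751/(δ·47700) = 25751/(0.77900·47700) ≈ 0.693.

β ≈ 0.693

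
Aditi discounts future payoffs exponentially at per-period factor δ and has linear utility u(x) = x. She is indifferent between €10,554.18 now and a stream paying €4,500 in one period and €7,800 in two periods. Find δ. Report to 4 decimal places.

δ ≈ 0.9100

Equating present values: 10554.18 = 4500δ + 7800δ².
That is, 7800δ² + 4500δ − 10554.18 = 0, a quadratic in δ.
By the quadratic formula (taking the positive root), δ = (−4500 + √349540416.00) / 15600 ≈ 0.9100.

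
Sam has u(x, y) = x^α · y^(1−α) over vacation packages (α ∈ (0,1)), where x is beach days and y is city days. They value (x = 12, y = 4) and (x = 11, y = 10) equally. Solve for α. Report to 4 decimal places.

The Cobb–Douglas utilities coincide, so 12^α·4^(1−α) = 11^α·10^(1−α).
Rearrange to (12/11)^α = (10/4)^(1−α) and take logs: α·0.0870114 = (1−α)·0.9162907.
Thus α·(1.0033021) = 0.9162907, so α = 0.9162907/1.0033021 ≈ 0.9133.

α ≈ 0.9133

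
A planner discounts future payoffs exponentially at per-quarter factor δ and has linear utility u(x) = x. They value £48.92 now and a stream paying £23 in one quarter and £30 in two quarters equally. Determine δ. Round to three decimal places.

Equating present values: 48.92 = 23δ + 30δ².
That is, 30δ² + 23δ − 48.92 = 0, a quadratic in δ.
δ = (−23 + √(23² + 4·30·48.92)) / (2·30) = (−23 + √6399.40) / 60 ≈ 0.950.

δ ≈ 0.950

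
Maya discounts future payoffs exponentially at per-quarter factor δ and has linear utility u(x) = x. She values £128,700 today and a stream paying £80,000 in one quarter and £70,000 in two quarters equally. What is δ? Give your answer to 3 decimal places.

δ ≈ 0.900

Equating present values: 128700 = 80000δ + 70000δ².
That is, 70000δ² + 80000δ − 128700 = 0, a quadratic in δ.
By the quadratic formula (taking the positive root), δ = (−80000 + √42436000000.00) / 140000 ≈ 0.900.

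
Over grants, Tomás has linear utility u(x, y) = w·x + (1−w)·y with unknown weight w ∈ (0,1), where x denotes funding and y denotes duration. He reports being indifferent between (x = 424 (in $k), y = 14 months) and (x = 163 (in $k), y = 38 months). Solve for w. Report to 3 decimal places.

w = 0.084

Equating utilities: w·424 + (1−w)·14 = w·163 + (1−w)·38.
w·(424−163) = (1−w)·(38−14), i.e. w·261 = (1−w)·24.
Hence w = 24/(261+24) = 24/285 = 0.084.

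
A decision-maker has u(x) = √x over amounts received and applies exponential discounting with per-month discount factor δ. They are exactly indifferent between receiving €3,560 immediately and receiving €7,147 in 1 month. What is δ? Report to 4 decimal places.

δ ≈ 0.7058

Equating discounted utilities: u(3560) = δ·u(7147) ⇒ δ = u(3560)/u(7147).
With u(x) = √x: δ = √3560/√7147 = √(3560/7147) = 0.70577.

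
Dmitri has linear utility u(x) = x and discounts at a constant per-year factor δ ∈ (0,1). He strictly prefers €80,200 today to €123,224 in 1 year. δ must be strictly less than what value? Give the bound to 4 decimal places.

δ < 0.6508

The preference means 80200 > δ·123224.
So δ < 80200/123224 = 0.65085.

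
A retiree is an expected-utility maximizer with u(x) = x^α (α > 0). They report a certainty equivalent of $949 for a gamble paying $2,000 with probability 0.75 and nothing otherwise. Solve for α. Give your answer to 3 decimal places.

α ≈ 0.386

The lottery's expected utility is 0.75·u(2000) + 0.25·u(0) = 0.75·2000^α (since u(0) = 0 for α > 0).
Indifference: 949^α = 0.75·2000^α, so (949/2000)^α = 0.75.
Taking logs: α·ln(949/2000) = ln(0.75), so α = -0.287682 / -0.745494 ≈ 0.386.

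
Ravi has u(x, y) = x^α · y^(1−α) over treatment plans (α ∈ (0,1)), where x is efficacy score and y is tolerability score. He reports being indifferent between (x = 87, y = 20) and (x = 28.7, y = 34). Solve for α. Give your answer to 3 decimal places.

Indifference: 87^α · 20^(1−α) = 28.7^α · 34^(1−α).
(87/28.7)^α = (34/20)^(1−α); take logs: α·ln(87/28.7) = (1−α)·ln(34/20), i.e. α·1.109011 = (1−α)·0.530628.
Thus α·(1.639639) = 0.530628, so α = 0.530628/1.639639 ≈ 0.324.

α ≈ 0.324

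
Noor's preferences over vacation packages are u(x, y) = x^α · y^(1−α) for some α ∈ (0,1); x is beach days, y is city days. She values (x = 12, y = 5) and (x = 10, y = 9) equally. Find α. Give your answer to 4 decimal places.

The Cobb–Douglas utilities coincide, so 12^α·5^(1−α) = 10^α·9^(1−α).
(12/10)^α = (9/5)^(1−α); take logs: α·ln(12/10) = (1−α)·ln(9/5), i.e. α·0.1823216 = (1−α)·0.5877867.
Thus α·(0.7701083) = 0.5877867, so α = 0.5877867/0.7701083 ≈ 0.7633.

α ≈ 0.7633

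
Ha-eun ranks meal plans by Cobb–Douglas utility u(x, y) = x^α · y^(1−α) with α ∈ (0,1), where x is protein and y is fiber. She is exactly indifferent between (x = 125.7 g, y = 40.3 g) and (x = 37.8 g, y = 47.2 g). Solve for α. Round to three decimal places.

The Cobb–Douglas utilities coincide, so 125.7^α·40.3^(1−α) = 37.8^α·47.2^(1−α).
(125.7/37.8)^α = (47.2/40.3)^(1−α); take logs: α·ln(125.7/37.8) = (1−α)·ln(47.2/40.3), i.e. α·1.201589 = (1−α)·0.158042.
So α/(1−α) = (0.158042)/(1.201589) = 0.131528, and α = 0.131528/1.131528 ≈ 0.116.

α ≈ 0.116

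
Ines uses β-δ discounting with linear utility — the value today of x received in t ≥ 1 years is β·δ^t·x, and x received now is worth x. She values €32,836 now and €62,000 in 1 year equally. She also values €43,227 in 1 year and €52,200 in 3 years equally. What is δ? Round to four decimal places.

δ ≈ 0.9100

The second indifference involves only future payoffs, so β cancels: β·δ^1·43227 = β·δ^3·52200, giving δ^2 = 43227/52200 = 0.82810, so δ = 0.91000.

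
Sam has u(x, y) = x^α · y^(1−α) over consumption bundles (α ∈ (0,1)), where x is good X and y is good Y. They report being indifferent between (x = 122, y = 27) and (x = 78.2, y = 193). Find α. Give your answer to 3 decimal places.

Indifference: 122^α · 27^(1−α) = 78.2^α · 193^(1−α).
Rearrange to (122/78.2)^α = (193/27)^(1−α) and take logs: α·0.444751 = (1−α)·1.966853.
So α/(1−α) = (1.966853)/(0.444751) = 4.422369, and α = 4.422369/5.422369 ≈ 0.816.

α ≈ 0.816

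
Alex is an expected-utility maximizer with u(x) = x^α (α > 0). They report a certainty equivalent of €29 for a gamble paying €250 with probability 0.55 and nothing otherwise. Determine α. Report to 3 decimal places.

Since u(0) = 0, the lottery's EU is 0.55·250^α.
Setting u(29) equal to that: 29^α = 0.55·250^α ⇒ (29/250)^α = 0.55.
Taking logs: α·ln(29/250) = ln(0.55), so α = -0.597837 / -2.154165 ≈ 0.278.

α ≈ 0.278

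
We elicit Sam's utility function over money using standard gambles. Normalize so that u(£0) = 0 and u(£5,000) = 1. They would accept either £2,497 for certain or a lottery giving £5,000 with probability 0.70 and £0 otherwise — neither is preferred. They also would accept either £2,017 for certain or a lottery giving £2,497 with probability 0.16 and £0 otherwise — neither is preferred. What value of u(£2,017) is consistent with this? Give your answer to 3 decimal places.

From the first indifference, u(£2,497) = 0.70·u(£5,000) + 0.30·u(£0) = 0.70·1 + 0.30·0 = 0.70.
Chaining: u(£2,017) = 0.16·0.70 + 0.84·0.00 = 0.1120.

0.112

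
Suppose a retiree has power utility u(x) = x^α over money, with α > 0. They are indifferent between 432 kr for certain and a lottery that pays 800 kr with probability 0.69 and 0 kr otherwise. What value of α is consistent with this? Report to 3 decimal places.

Since u(0) = 0, the lottery's EU is 0.69·800^α.
Equating: 432^α = 0.69·800^α, i.e. 0.5400^α = 0.69.
α = ln(0.69) / ln(432/800) = -0.371064/-0.616186 ≈ 0.602.

α ≈ 0.602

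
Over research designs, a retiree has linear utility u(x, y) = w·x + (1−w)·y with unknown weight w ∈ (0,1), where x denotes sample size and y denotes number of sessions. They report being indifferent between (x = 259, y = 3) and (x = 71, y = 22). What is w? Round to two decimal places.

w = 0.09

Equating utilities: w·259 + (1−w)·3 = w·71 + (1−w)·22.
Collecting terms: w·188 = (1−w)·19.
So w/(1−w) = 19/188 = 0.1011, giving w = 19/(188+19) = 0.09.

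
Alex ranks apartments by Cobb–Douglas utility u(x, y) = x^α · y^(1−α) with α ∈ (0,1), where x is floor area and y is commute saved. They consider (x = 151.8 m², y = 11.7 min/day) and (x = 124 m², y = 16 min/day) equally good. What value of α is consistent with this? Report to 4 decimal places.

Set the two utilities equal: 151.8^α·11.7^(1−α) = 124^α·16^(1−α).
(151.8/124)^α = (16/11.7)^(1−α); take logs: α·ln(151.8/124) = (1−α)·ln(16/11.7), i.e. α·0.2022823 = (1−α)·0.3129999.
So α/(1−α) = (0.3129999)/(0.2022823) = 1.5473420, and α = 1.5473420/2.5473420 ≈ 0.6074.

α ≈ 0.6074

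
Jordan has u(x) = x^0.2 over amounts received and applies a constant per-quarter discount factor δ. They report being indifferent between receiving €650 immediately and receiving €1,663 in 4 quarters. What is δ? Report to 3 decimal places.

Equating discounted utilities: u(650) = δ^4·u(1663) ⇒ δ^4 = u(650)/u(1663).
With u(x) = x^0.2: δ^4 = 650^0.2/1663^0.2 = (650/1663)^0.2 = 0.82871.
Taking the 4th root: δ = 0.82871^(1/4) ≈ 0.954.

δ ≈ 0.954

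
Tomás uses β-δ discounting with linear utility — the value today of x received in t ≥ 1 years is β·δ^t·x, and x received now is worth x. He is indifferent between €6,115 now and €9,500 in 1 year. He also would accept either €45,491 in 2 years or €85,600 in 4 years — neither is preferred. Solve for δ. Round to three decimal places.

δ ≈ 0.729

The second indifference involves only future payoffs, so β cancels: β·δ^2·45491 = β·δ^4·85600, giving δ^2 = 45491/85600 = 0.53144, so δ = 0.72900.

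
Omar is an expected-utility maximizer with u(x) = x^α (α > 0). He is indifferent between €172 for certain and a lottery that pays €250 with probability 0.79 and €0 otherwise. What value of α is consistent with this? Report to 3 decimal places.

Since u(0) = 0, the lottery's EU is 0.79·250^α.
Indifference: 172^α = 0.79·250^α, so (172/250)^α = 0.79.
α = ln(0.79) / ln(172/250) = -0.235722/-0.373966 ≈ 0.630.

α ≈ 0.630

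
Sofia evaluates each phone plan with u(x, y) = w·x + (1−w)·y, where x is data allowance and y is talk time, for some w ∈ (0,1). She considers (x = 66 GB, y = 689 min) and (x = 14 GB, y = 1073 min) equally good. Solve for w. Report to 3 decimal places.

Indifference: w·66 + (1−w)·689 = w·14 + (1−w)·1073.
w·(66−14) = (1−w)·(1073−689), i.e. w·52 = (1−w)·384.
Hence w = 384/(52+384) = 384/436 = 0.881.

w = 0.881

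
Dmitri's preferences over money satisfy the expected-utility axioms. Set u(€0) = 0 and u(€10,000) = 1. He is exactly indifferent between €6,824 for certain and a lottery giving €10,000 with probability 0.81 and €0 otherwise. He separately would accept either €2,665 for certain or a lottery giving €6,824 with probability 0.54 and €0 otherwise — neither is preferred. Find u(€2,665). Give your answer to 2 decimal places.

The first gamble pins u(€6,824): it must equal 0.81·1 + 0.19·0 = 0.81.
The second indifference gives u(€2,665) = 0.54·u(€6,824) + 0.46·u(€0) = 0.54·0.81 + 0.46·0.00 = 0.4374.

0.44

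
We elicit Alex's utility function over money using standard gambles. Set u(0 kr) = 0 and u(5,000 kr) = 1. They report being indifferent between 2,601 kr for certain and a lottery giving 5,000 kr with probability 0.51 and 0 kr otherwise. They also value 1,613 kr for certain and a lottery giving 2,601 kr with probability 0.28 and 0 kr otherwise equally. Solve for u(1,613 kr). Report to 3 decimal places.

The first gamble pins u(2,601 kr): it must equal 0.51·1 + 0.49·0 = 0.51.
Chaining: u(1,613 kr) = 0.28·0.51 + 0.72·0.00 = 0.1428.

0.143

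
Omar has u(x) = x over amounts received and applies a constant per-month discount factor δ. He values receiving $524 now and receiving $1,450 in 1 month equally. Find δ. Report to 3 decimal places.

δ ≈ 0.361

Indifference means u(524) = δ · u(1450), so δ = u(524)/u(1450).
With u(x) = x: δ = 524/1450 = 0.36138.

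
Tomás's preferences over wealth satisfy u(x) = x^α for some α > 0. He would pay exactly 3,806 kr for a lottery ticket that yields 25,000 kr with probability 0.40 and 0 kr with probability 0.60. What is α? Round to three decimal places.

EU(lottery) = 0.40·25000^α + 0.60·0 = 0.40·25000^α.
Equating: 3806^α = 0.40·25000^α, i.e. 0.1522^α = 0.40.
Take logs: α = ln 0.40 / ln(3806/25000) ≈ 0.48679.

α ≈ 0.487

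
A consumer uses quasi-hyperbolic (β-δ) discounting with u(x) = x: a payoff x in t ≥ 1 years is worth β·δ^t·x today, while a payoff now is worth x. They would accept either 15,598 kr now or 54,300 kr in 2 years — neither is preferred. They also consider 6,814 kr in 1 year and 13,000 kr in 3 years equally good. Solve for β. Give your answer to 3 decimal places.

The second indifference involves only future payoffs, so β cancels: β·δ^1·6814 = β·δ^3·13000, giving δ^2 = 6814/13000 = 0.52415, so δ = 0.72398.
The first indifference: 15598 = β·δ^2·54300, so β = 15598/(δ^2·54300) = 15598/(0.52415·54300) ≈ 0.548.

β ≈ 0.548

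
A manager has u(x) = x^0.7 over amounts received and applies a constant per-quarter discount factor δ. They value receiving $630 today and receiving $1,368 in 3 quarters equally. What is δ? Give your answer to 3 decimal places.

δ ≈ 0.834

Equating discounted utilities: u(630) = δ^3·u(1368) ⇒ δ^3 = u(630)/u(1368).
With u(x) = x^0.7: δ^3 = 630^0.7/1368^0.7 = (630/1368)^0.7 = 0.58114.
So δ = 0.58114^(1/3) ≈ 0.834.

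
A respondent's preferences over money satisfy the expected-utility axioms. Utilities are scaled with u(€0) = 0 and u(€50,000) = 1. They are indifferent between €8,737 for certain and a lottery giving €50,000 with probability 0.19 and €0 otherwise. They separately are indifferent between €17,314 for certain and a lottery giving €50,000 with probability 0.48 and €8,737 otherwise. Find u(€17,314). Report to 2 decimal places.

0.58

First, u(€8,737) = 0.19·u(€50,000) + 0.81·u(€0) = 0.19.
Chaining: u(€17,314) = 0.48·1.00 + 0.52·0.19 = 0.5788.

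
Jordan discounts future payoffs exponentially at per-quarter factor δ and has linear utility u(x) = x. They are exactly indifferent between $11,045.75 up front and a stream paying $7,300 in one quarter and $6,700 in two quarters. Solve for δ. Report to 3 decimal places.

Equating present values: 11045.75 = 7300δ + 6700δ².
So 6700δ² + 7300δ − 11045.75 = 0.
δ = (−7300 + √(7300² + 4·6700·11045.75)) / (2·6700) = (−7300 + √349316100.00) / 13400 ≈ 0.850.

δ ≈ 0.850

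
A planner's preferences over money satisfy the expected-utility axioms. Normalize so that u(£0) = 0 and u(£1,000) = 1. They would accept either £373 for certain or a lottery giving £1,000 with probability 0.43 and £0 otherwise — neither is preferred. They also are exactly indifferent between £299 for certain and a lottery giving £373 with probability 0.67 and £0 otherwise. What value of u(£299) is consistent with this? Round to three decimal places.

0.288

From the first indifference, u(£373) = 0.43·u(£1,000) + 0.57·u(£0) = 0.43·1 + 0.57·0 = 0.43.
Chaining: u(£299) = 0.67·0.43 + 0.33·0.00 = 0.2881.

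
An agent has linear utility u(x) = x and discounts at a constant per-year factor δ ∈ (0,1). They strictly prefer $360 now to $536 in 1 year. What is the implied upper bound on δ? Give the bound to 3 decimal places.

The preference means 360 > δ·536.
Dividing through by 536 gives δ < 0.67164.

δ < 0.672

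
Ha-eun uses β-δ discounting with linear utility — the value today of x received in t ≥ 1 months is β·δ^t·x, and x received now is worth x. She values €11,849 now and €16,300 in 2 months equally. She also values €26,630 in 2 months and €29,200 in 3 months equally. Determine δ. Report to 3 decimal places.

δ ≈ 0.912

From the later pair, β·δ^2·26630 = β·δ^3·29200; dividing through, δ = 26630/29200 = 0.91199.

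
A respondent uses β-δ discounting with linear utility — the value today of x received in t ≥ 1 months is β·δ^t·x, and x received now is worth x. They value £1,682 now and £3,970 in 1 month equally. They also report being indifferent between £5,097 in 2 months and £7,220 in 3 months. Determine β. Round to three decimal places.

From the later pair, β·δ^2·5097 = β·δ^3·7220; dividing through, δ = 5097/7220 = 0.70596.
Now use the now-vs-future pair: 1682 = β·δ·3970 gives β = 1682/(0.70596·3970) ≈ 0.600.

β ≈ 0.600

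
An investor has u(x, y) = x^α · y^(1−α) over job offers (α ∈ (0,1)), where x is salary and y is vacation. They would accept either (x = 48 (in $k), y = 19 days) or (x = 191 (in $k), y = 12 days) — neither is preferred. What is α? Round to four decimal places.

α ≈ 0.2497

Indifference: 48^α · 19^(1−α) = 191^α · 12^(1−α).
Taking logs: α·ln 48 + (1−α)·ln 19 = α·ln 191 + (1−α)·ln 12, i.e. α·-1.3810724 = (1−α)·-0.4595323.
So α/(1−α) = (-0.4595323)/(-1.3810724) = 0.3327359, and α = 0.3327359/1.3327359 ≈ 0.2497.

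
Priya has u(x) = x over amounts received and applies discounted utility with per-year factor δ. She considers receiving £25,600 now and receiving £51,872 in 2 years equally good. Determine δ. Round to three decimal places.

The payoff in 2 years is discounted by δ^2, so u(25600) = δ^2·u(51872) and δ^2 = u(25600)/u(51872).
With u(x) = x: δ^2 = 25600/51872 = 0.49352.
So δ = 0.49352^(1/2) ≈ 0.703.

δ ≈ 0.703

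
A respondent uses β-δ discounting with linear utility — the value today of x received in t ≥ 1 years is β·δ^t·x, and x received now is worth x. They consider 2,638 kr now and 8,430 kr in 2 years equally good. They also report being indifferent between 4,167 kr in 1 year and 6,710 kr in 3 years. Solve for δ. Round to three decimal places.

From the later pair, β·δ^1·4167 = β·δ^3·6710; dividing through, δ^2 = 4167/6710 = 0.62101, so δ = 0.78804.

δ ≈ 0.788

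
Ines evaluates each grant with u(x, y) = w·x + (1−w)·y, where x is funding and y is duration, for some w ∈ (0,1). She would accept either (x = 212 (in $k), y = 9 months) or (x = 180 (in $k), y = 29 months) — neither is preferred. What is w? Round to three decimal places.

Indifference: w·212 + (1−w)·9 = w·180 + (1−w)·29.
w·(212−180) = (1−w)·(29−9), i.e. w·32 = (1−w)·20.
The marginal rate of substitution is 20/32, so w = 20/(32+20) = 0.385.

w = 0.385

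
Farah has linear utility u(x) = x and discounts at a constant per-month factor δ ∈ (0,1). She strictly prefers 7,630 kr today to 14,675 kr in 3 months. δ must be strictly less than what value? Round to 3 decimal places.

δ < 0.804

The preference means 7630 > δ^3·14675.
So δ^3 < 7630/14675 = 0.51993; taking the cube root of both positive sides preserves the inequality.
δ < (7630/14675)^(1/3) ≈ 0.804.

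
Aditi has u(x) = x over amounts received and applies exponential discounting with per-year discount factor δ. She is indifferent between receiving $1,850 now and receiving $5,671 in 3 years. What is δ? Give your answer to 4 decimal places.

δ ≈ 0.6884

The payoff in 3 years is discounted by δ^3, so u(1850) = δ^3·u(5671) and δ^3 = u(1850)/u(5671).
With u(x) = x: δ^3 = 1850/5671 = 0.32622.
Hence δ = (0.32622)^(1/3) = 0.688394.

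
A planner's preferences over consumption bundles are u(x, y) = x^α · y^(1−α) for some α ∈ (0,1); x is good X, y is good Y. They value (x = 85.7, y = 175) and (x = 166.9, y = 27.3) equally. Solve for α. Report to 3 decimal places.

α ≈ 0.736

The Cobb–Douglas utilities coincide, so 85.7^α·175^(1−α) = 166.9^α·27.3^(1−α).
Rearrange to (85.7/166.9)^α = (27.3/175)^(1−α) and take logs: α·-0.666542 = (1−α)·-1.857899.
Thus α·(-2.524441) = -1.857899, so α = -1.857899/-2.524441 ≈ 0.736.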